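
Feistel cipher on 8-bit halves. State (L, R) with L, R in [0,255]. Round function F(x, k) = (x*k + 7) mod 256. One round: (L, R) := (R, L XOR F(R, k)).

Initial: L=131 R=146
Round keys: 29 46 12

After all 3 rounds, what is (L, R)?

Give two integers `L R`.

Round 1 (k=29): L=146 R=18
Round 2 (k=46): L=18 R=209
Round 3 (k=12): L=209 R=193

Answer: 209 193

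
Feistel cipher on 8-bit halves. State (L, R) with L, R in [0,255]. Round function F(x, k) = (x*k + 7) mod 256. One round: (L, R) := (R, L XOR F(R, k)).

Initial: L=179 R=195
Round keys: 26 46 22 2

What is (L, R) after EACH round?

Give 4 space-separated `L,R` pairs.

Answer: 195,102 102,152 152,113 113,113

Derivation:
Round 1 (k=26): L=195 R=102
Round 2 (k=46): L=102 R=152
Round 3 (k=22): L=152 R=113
Round 4 (k=2): L=113 R=113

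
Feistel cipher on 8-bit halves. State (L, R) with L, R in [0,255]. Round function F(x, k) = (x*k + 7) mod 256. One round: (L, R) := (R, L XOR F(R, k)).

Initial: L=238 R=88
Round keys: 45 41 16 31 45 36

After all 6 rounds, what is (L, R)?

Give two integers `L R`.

Answer: 170 70

Derivation:
Round 1 (k=45): L=88 R=145
Round 2 (k=41): L=145 R=24
Round 3 (k=16): L=24 R=22
Round 4 (k=31): L=22 R=169
Round 5 (k=45): L=169 R=170
Round 6 (k=36): L=170 R=70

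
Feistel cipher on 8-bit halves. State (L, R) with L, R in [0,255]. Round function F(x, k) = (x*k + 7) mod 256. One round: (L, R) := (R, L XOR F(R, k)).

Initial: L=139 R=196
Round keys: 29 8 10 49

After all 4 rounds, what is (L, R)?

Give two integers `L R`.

Round 1 (k=29): L=196 R=176
Round 2 (k=8): L=176 R=67
Round 3 (k=10): L=67 R=21
Round 4 (k=49): L=21 R=79

Answer: 21 79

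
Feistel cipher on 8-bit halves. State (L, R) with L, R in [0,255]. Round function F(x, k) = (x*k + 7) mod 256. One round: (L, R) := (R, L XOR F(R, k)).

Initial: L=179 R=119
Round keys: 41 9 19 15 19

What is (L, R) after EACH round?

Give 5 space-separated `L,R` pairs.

Round 1 (k=41): L=119 R=165
Round 2 (k=9): L=165 R=163
Round 3 (k=19): L=163 R=133
Round 4 (k=15): L=133 R=113
Round 5 (k=19): L=113 R=239

Answer: 119,165 165,163 163,133 133,113 113,239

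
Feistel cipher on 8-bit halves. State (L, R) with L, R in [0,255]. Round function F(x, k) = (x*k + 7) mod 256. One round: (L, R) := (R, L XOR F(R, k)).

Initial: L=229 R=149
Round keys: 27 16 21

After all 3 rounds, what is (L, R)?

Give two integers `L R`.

Round 1 (k=27): L=149 R=91
Round 2 (k=16): L=91 R=34
Round 3 (k=21): L=34 R=138

Answer: 34 138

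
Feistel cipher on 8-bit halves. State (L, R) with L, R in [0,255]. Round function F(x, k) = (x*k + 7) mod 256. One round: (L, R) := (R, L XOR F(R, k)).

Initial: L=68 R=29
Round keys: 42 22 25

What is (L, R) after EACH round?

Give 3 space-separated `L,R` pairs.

Answer: 29,141 141,56 56,242

Derivation:
Round 1 (k=42): L=29 R=141
Round 2 (k=22): L=141 R=56
Round 3 (k=25): L=56 R=242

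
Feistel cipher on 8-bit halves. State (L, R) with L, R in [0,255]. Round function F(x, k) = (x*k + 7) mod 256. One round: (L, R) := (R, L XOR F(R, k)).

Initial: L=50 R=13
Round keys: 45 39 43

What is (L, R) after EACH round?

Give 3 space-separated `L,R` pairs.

Round 1 (k=45): L=13 R=98
Round 2 (k=39): L=98 R=248
Round 3 (k=43): L=248 R=205

Answer: 13,98 98,248 248,205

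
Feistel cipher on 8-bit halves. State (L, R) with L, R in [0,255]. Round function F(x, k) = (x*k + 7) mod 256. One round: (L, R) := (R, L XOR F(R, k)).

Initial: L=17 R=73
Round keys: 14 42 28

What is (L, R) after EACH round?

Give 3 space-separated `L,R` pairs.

Round 1 (k=14): L=73 R=20
Round 2 (k=42): L=20 R=6
Round 3 (k=28): L=6 R=187

Answer: 73,20 20,6 6,187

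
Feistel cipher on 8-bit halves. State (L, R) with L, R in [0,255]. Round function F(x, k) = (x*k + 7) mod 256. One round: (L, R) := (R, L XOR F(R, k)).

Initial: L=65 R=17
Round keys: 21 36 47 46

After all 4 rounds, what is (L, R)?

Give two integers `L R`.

Round 1 (k=21): L=17 R=45
Round 2 (k=36): L=45 R=74
Round 3 (k=47): L=74 R=176
Round 4 (k=46): L=176 R=237

Answer: 176 237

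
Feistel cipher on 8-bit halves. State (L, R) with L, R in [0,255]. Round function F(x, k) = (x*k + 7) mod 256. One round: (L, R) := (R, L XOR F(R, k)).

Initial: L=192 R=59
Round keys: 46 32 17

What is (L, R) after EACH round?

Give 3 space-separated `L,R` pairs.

Round 1 (k=46): L=59 R=97
Round 2 (k=32): L=97 R=28
Round 3 (k=17): L=28 R=130

Answer: 59,97 97,28 28,130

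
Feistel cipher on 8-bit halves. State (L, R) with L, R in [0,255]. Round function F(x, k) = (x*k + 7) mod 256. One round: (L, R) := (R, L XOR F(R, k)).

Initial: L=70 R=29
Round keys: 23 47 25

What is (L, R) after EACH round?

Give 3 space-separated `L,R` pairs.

Answer: 29,228 228,254 254,49

Derivation:
Round 1 (k=23): L=29 R=228
Round 2 (k=47): L=228 R=254
Round 3 (k=25): L=254 R=49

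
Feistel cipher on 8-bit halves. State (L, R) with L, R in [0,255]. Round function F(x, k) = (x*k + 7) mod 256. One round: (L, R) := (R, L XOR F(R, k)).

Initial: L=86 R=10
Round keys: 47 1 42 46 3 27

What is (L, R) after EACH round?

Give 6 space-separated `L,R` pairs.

Round 1 (k=47): L=10 R=139
Round 2 (k=1): L=139 R=152
Round 3 (k=42): L=152 R=124
Round 4 (k=46): L=124 R=215
Round 5 (k=3): L=215 R=240
Round 6 (k=27): L=240 R=128

Answer: 10,139 139,152 152,124 124,215 215,240 240,128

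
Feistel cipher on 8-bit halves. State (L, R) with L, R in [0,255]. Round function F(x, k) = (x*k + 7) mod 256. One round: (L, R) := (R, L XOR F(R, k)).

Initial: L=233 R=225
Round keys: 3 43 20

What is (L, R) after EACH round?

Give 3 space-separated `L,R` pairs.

Answer: 225,67 67,169 169,120

Derivation:
Round 1 (k=3): L=225 R=67
Round 2 (k=43): L=67 R=169
Round 3 (k=20): L=169 R=120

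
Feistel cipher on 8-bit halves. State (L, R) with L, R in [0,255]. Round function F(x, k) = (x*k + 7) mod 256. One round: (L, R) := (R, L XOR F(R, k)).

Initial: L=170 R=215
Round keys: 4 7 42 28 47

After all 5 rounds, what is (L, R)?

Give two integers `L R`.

Round 1 (k=4): L=215 R=201
Round 2 (k=7): L=201 R=81
Round 3 (k=42): L=81 R=152
Round 4 (k=28): L=152 R=246
Round 5 (k=47): L=246 R=169

Answer: 246 169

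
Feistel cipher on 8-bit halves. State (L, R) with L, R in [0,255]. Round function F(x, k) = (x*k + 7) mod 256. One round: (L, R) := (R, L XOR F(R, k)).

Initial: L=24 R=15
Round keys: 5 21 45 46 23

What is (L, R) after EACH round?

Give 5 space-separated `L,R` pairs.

Answer: 15,74 74,22 22,175 175,111 111,175

Derivation:
Round 1 (k=5): L=15 R=74
Round 2 (k=21): L=74 R=22
Round 3 (k=45): L=22 R=175
Round 4 (k=46): L=175 R=111
Round 5 (k=23): L=111 R=175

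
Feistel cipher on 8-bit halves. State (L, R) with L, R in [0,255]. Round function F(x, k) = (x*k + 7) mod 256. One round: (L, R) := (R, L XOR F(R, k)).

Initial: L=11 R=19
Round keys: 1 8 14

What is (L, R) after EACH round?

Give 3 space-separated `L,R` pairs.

Round 1 (k=1): L=19 R=17
Round 2 (k=8): L=17 R=156
Round 3 (k=14): L=156 R=158

Answer: 19,17 17,156 156,158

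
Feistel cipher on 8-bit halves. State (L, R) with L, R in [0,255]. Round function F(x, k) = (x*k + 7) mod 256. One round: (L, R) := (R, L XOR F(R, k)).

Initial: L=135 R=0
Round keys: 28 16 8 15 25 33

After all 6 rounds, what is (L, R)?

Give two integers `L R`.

Answer: 145 135

Derivation:
Round 1 (k=28): L=0 R=128
Round 2 (k=16): L=128 R=7
Round 3 (k=8): L=7 R=191
Round 4 (k=15): L=191 R=63
Round 5 (k=25): L=63 R=145
Round 6 (k=33): L=145 R=135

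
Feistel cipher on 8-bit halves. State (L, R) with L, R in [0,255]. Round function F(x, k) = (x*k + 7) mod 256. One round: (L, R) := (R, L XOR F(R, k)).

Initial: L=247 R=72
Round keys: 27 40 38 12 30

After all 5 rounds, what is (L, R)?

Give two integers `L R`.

Answer: 252 166

Derivation:
Round 1 (k=27): L=72 R=104
Round 2 (k=40): L=104 R=15
Round 3 (k=38): L=15 R=41
Round 4 (k=12): L=41 R=252
Round 5 (k=30): L=252 R=166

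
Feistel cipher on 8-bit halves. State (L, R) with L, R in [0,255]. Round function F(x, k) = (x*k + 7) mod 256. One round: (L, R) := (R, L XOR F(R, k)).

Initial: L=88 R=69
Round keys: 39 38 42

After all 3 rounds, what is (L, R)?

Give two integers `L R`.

Round 1 (k=39): L=69 R=210
Round 2 (k=38): L=210 R=118
Round 3 (k=42): L=118 R=177

Answer: 118 177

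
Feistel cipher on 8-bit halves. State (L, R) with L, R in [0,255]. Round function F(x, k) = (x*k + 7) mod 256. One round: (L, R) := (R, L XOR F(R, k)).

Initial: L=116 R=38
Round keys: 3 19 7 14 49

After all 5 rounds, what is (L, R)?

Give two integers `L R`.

Round 1 (k=3): L=38 R=13
Round 2 (k=19): L=13 R=216
Round 3 (k=7): L=216 R=226
Round 4 (k=14): L=226 R=187
Round 5 (k=49): L=187 R=48

Answer: 187 48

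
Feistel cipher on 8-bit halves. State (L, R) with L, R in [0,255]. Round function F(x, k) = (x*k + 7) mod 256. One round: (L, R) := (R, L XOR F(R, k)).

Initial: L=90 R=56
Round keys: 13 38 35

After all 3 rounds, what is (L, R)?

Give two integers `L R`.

Answer: 253 27

Derivation:
Round 1 (k=13): L=56 R=133
Round 2 (k=38): L=133 R=253
Round 3 (k=35): L=253 R=27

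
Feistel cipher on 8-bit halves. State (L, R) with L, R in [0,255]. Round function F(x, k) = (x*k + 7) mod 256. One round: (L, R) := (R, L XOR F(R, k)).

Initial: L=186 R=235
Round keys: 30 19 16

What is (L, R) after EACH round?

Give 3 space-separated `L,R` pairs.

Round 1 (k=30): L=235 R=43
Round 2 (k=19): L=43 R=211
Round 3 (k=16): L=211 R=28

Answer: 235,43 43,211 211,28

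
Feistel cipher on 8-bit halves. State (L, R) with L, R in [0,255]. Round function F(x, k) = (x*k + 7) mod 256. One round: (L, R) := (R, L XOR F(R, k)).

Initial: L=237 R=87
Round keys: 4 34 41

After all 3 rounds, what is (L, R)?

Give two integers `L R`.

Round 1 (k=4): L=87 R=142
Round 2 (k=34): L=142 R=180
Round 3 (k=41): L=180 R=85

Answer: 180 85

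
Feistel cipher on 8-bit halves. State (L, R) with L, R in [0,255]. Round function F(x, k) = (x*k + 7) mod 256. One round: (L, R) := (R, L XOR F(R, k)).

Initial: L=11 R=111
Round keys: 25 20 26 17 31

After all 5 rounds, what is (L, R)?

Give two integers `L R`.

Round 1 (k=25): L=111 R=213
Round 2 (k=20): L=213 R=196
Round 3 (k=26): L=196 R=58
Round 4 (k=17): L=58 R=37
Round 5 (k=31): L=37 R=184

Answer: 37 184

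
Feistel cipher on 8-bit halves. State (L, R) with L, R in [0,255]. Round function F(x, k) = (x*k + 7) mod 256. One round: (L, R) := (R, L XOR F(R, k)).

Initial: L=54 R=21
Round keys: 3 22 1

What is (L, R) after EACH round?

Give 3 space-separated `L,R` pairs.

Round 1 (k=3): L=21 R=112
Round 2 (k=22): L=112 R=178
Round 3 (k=1): L=178 R=201

Answer: 21,112 112,178 178,201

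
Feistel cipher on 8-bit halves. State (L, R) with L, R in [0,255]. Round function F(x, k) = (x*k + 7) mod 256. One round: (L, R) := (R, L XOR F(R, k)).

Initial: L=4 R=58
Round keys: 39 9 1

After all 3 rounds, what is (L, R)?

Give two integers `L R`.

Answer: 146 64

Derivation:
Round 1 (k=39): L=58 R=217
Round 2 (k=9): L=217 R=146
Round 3 (k=1): L=146 R=64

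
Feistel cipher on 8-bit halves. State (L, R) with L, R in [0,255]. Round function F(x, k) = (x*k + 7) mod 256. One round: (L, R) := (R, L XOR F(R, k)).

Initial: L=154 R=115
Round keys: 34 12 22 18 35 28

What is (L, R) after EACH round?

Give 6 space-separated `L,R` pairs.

Answer: 115,215 215,104 104,32 32,47 47,84 84,24

Derivation:
Round 1 (k=34): L=115 R=215
Round 2 (k=12): L=215 R=104
Round 3 (k=22): L=104 R=32
Round 4 (k=18): L=32 R=47
Round 5 (k=35): L=47 R=84
Round 6 (k=28): L=84 R=24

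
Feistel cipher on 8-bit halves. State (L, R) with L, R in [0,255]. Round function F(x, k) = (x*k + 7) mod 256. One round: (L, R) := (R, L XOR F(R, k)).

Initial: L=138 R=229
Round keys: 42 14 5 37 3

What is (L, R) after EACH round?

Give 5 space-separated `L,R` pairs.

Round 1 (k=42): L=229 R=19
Round 2 (k=14): L=19 R=244
Round 3 (k=5): L=244 R=216
Round 4 (k=37): L=216 R=203
Round 5 (k=3): L=203 R=176

Answer: 229,19 19,244 244,216 216,203 203,176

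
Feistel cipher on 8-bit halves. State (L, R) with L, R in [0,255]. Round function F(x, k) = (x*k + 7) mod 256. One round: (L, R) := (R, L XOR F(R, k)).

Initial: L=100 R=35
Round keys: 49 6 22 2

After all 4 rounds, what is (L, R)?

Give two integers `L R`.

Answer: 201 129

Derivation:
Round 1 (k=49): L=35 R=222
Round 2 (k=6): L=222 R=24
Round 3 (k=22): L=24 R=201
Round 4 (k=2): L=201 R=129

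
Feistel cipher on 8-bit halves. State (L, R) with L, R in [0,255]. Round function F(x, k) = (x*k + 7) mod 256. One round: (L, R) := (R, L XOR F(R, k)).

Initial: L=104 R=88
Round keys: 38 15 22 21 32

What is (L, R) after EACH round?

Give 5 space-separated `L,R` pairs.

Round 1 (k=38): L=88 R=127
Round 2 (k=15): L=127 R=32
Round 3 (k=22): L=32 R=184
Round 4 (k=21): L=184 R=63
Round 5 (k=32): L=63 R=95

Answer: 88,127 127,32 32,184 184,63 63,95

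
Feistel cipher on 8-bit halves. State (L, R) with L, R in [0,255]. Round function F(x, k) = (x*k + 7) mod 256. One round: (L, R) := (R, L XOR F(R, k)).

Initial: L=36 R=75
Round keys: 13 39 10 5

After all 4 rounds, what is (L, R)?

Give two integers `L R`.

Round 1 (k=13): L=75 R=242
Round 2 (k=39): L=242 R=174
Round 3 (k=10): L=174 R=33
Round 4 (k=5): L=33 R=2

Answer: 33 2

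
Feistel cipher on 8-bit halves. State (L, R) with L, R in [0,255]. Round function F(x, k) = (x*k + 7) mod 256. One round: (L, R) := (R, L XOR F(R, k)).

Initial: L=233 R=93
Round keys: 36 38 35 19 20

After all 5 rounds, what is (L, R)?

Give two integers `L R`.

Round 1 (k=36): L=93 R=242
Round 2 (k=38): L=242 R=174
Round 3 (k=35): L=174 R=35
Round 4 (k=19): L=35 R=14
Round 5 (k=20): L=14 R=60

Answer: 14 60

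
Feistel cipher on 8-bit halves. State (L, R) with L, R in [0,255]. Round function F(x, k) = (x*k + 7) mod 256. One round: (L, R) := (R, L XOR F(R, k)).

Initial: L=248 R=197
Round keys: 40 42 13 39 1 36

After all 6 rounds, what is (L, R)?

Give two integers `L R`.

Round 1 (k=40): L=197 R=55
Round 2 (k=42): L=55 R=200
Round 3 (k=13): L=200 R=24
Round 4 (k=39): L=24 R=103
Round 5 (k=1): L=103 R=118
Round 6 (k=36): L=118 R=248

Answer: 118 248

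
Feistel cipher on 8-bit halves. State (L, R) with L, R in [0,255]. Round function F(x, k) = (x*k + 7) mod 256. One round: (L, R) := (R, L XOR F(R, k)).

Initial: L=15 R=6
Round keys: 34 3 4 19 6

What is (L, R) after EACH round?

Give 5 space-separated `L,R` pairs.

Answer: 6,220 220,157 157,167 167,241 241,10

Derivation:
Round 1 (k=34): L=6 R=220
Round 2 (k=3): L=220 R=157
Round 3 (k=4): L=157 R=167
Round 4 (k=19): L=167 R=241
Round 5 (k=6): L=241 R=10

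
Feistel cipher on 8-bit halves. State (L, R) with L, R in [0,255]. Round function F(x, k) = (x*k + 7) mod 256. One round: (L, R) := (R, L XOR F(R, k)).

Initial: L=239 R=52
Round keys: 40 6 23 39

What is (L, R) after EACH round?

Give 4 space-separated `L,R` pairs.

Round 1 (k=40): L=52 R=200
Round 2 (k=6): L=200 R=131
Round 3 (k=23): L=131 R=4
Round 4 (k=39): L=4 R=32

Answer: 52,200 200,131 131,4 4,32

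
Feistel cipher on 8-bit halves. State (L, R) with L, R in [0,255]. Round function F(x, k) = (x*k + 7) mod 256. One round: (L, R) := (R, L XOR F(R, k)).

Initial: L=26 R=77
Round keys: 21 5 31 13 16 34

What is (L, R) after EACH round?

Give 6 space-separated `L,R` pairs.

Round 1 (k=21): L=77 R=66
Round 2 (k=5): L=66 R=28
Round 3 (k=31): L=28 R=41
Round 4 (k=13): L=41 R=0
Round 5 (k=16): L=0 R=46
Round 6 (k=34): L=46 R=35

Answer: 77,66 66,28 28,41 41,0 0,46 46,35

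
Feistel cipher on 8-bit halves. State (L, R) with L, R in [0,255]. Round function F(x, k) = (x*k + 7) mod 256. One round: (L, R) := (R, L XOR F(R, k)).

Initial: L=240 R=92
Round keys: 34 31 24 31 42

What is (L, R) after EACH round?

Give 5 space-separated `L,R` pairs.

Round 1 (k=34): L=92 R=207
Round 2 (k=31): L=207 R=68
Round 3 (k=24): L=68 R=168
Round 4 (k=31): L=168 R=27
Round 5 (k=42): L=27 R=221

Answer: 92,207 207,68 68,168 168,27 27,221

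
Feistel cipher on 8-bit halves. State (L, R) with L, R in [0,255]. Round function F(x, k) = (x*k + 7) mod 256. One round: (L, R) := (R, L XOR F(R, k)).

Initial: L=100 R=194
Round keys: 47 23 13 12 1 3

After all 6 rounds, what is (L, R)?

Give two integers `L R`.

Round 1 (k=47): L=194 R=193
Round 2 (k=23): L=193 R=156
Round 3 (k=13): L=156 R=50
Round 4 (k=12): L=50 R=195
Round 5 (k=1): L=195 R=248
Round 6 (k=3): L=248 R=44

Answer: 248 44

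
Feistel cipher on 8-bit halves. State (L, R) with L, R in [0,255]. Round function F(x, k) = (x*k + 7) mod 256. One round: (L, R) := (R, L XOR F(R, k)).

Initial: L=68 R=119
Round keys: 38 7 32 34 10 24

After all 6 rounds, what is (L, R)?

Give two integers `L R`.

Round 1 (k=38): L=119 R=245
Round 2 (k=7): L=245 R=205
Round 3 (k=32): L=205 R=82
Round 4 (k=34): L=82 R=38
Round 5 (k=10): L=38 R=209
Round 6 (k=24): L=209 R=185

Answer: 209 185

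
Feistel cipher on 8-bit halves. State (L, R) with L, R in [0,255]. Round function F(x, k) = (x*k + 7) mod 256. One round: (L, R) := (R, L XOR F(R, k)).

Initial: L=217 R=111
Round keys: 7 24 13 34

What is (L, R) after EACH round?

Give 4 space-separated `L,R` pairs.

Round 1 (k=7): L=111 R=201
Round 2 (k=24): L=201 R=176
Round 3 (k=13): L=176 R=62
Round 4 (k=34): L=62 R=243

Answer: 111,201 201,176 176,62 62,243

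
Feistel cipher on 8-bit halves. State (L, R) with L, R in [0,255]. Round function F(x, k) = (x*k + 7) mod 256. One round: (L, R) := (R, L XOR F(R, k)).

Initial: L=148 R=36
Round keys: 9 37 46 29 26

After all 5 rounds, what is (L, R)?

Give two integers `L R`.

Round 1 (k=9): L=36 R=223
Round 2 (k=37): L=223 R=102
Round 3 (k=46): L=102 R=132
Round 4 (k=29): L=132 R=157
Round 5 (k=26): L=157 R=125

Answer: 157 125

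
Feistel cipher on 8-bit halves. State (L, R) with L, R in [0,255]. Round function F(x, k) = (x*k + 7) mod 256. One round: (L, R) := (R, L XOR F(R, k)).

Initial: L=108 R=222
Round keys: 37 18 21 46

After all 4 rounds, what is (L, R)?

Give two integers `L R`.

Answer: 75 166

Derivation:
Round 1 (k=37): L=222 R=113
Round 2 (k=18): L=113 R=39
Round 3 (k=21): L=39 R=75
Round 4 (k=46): L=75 R=166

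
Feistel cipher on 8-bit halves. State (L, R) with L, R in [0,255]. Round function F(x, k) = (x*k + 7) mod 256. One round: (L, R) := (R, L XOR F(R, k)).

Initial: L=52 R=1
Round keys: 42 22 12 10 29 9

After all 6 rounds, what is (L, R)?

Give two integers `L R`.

Round 1 (k=42): L=1 R=5
Round 2 (k=22): L=5 R=116
Round 3 (k=12): L=116 R=114
Round 4 (k=10): L=114 R=15
Round 5 (k=29): L=15 R=200
Round 6 (k=9): L=200 R=0

Answer: 200 0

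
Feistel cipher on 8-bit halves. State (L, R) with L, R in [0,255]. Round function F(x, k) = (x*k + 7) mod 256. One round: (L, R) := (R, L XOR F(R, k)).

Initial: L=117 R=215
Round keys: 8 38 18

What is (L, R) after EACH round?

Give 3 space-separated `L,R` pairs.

Answer: 215,202 202,212 212,37

Derivation:
Round 1 (k=8): L=215 R=202
Round 2 (k=38): L=202 R=212
Round 3 (k=18): L=212 R=37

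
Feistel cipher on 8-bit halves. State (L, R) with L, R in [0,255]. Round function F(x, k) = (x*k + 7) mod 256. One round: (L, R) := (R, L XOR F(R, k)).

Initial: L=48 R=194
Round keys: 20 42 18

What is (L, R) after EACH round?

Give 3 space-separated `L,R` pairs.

Answer: 194,31 31,223 223,170

Derivation:
Round 1 (k=20): L=194 R=31
Round 2 (k=42): L=31 R=223
Round 3 (k=18): L=223 R=170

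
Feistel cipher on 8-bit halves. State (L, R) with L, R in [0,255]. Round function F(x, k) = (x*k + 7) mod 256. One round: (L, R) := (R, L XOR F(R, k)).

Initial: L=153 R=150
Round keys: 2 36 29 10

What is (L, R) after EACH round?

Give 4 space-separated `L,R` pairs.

Round 1 (k=2): L=150 R=170
Round 2 (k=36): L=170 R=121
Round 3 (k=29): L=121 R=22
Round 4 (k=10): L=22 R=154

Answer: 150,170 170,121 121,22 22,154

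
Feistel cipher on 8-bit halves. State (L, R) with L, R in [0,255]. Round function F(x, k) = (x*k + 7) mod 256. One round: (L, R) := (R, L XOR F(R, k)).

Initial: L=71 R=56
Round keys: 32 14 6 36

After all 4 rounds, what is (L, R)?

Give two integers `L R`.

Answer: 193 148

Derivation:
Round 1 (k=32): L=56 R=64
Round 2 (k=14): L=64 R=191
Round 3 (k=6): L=191 R=193
Round 4 (k=36): L=193 R=148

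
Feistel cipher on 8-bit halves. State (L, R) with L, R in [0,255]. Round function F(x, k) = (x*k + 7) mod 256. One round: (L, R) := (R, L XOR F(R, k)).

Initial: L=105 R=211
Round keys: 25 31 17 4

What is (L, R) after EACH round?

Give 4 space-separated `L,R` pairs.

Round 1 (k=25): L=211 R=203
Round 2 (k=31): L=203 R=79
Round 3 (k=17): L=79 R=141
Round 4 (k=4): L=141 R=116

Answer: 211,203 203,79 79,141 141,116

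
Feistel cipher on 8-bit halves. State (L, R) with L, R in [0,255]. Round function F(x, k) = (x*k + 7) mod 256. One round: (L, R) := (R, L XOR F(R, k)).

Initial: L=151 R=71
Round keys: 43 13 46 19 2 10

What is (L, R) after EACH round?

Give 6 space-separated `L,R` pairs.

Answer: 71,99 99,73 73,70 70,112 112,161 161,33

Derivation:
Round 1 (k=43): L=71 R=99
Round 2 (k=13): L=99 R=73
Round 3 (k=46): L=73 R=70
Round 4 (k=19): L=70 R=112
Round 5 (k=2): L=112 R=161
Round 6 (k=10): L=161 R=33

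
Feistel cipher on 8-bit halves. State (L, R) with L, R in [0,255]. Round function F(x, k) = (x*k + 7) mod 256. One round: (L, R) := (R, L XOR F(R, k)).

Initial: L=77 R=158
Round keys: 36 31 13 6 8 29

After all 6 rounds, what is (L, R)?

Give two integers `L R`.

Round 1 (k=36): L=158 R=114
Round 2 (k=31): L=114 R=75
Round 3 (k=13): L=75 R=164
Round 4 (k=6): L=164 R=148
Round 5 (k=8): L=148 R=3
Round 6 (k=29): L=3 R=202

Answer: 3 202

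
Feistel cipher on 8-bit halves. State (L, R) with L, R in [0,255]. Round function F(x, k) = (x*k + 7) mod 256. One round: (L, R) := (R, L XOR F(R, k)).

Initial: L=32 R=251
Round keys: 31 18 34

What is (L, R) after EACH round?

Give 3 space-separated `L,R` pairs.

Answer: 251,76 76,164 164,131

Derivation:
Round 1 (k=31): L=251 R=76
Round 2 (k=18): L=76 R=164
Round 3 (k=34): L=164 R=131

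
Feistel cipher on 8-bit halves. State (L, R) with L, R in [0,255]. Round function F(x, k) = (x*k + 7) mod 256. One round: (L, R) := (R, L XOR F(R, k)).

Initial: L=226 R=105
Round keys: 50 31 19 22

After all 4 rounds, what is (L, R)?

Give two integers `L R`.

Round 1 (k=50): L=105 R=107
Round 2 (k=31): L=107 R=149
Round 3 (k=19): L=149 R=125
Round 4 (k=22): L=125 R=80

Answer: 125 80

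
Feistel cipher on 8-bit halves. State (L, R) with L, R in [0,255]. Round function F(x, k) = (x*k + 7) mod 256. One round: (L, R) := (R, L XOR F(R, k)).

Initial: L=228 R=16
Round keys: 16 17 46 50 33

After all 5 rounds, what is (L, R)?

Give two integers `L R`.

Answer: 109 36

Derivation:
Round 1 (k=16): L=16 R=227
Round 2 (k=17): L=227 R=10
Round 3 (k=46): L=10 R=48
Round 4 (k=50): L=48 R=109
Round 5 (k=33): L=109 R=36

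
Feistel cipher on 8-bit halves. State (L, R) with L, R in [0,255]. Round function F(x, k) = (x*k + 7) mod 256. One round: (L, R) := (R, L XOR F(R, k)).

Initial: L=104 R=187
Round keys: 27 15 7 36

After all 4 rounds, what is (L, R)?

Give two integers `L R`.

Answer: 107 119

Derivation:
Round 1 (k=27): L=187 R=168
Round 2 (k=15): L=168 R=100
Round 3 (k=7): L=100 R=107
Round 4 (k=36): L=107 R=119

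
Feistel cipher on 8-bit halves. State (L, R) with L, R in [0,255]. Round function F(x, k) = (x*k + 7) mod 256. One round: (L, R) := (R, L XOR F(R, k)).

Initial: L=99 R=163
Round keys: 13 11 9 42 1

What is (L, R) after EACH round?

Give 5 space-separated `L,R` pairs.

Answer: 163,45 45,85 85,41 41,148 148,178

Derivation:
Round 1 (k=13): L=163 R=45
Round 2 (k=11): L=45 R=85
Round 3 (k=9): L=85 R=41
Round 4 (k=42): L=41 R=148
Round 5 (k=1): L=148 R=178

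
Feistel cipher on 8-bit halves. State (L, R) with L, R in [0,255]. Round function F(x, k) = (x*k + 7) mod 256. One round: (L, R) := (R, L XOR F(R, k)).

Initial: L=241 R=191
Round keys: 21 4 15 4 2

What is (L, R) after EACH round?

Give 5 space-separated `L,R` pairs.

Answer: 191,67 67,172 172,88 88,203 203,197

Derivation:
Round 1 (k=21): L=191 R=67
Round 2 (k=4): L=67 R=172
Round 3 (k=15): L=172 R=88
Round 4 (k=4): L=88 R=203
Round 5 (k=2): L=203 R=197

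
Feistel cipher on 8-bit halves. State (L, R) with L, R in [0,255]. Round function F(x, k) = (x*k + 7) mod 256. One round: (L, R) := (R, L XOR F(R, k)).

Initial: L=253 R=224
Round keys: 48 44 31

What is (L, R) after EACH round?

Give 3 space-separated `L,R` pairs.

Answer: 224,250 250,31 31,50

Derivation:
Round 1 (k=48): L=224 R=250
Round 2 (k=44): L=250 R=31
Round 3 (k=31): L=31 R=50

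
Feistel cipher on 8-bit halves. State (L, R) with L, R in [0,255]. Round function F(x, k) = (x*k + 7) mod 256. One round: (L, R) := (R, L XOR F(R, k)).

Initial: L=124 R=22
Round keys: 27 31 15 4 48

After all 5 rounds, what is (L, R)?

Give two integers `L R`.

Answer: 203 129

Derivation:
Round 1 (k=27): L=22 R=37
Round 2 (k=31): L=37 R=148
Round 3 (k=15): L=148 R=150
Round 4 (k=4): L=150 R=203
Round 5 (k=48): L=203 R=129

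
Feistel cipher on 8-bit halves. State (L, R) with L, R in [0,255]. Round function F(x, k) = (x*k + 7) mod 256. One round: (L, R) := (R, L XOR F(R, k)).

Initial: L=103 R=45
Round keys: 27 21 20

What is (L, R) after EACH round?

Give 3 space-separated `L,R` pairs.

Round 1 (k=27): L=45 R=161
Round 2 (k=21): L=161 R=17
Round 3 (k=20): L=17 R=250

Answer: 45,161 161,17 17,250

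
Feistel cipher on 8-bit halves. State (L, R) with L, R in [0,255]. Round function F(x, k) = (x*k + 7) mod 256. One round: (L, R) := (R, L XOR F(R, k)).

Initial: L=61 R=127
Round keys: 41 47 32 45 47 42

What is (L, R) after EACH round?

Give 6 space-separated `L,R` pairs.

Answer: 127,99 99,75 75,4 4,240 240,19 19,213

Derivation:
Round 1 (k=41): L=127 R=99
Round 2 (k=47): L=99 R=75
Round 3 (k=32): L=75 R=4
Round 4 (k=45): L=4 R=240
Round 5 (k=47): L=240 R=19
Round 6 (k=42): L=19 R=213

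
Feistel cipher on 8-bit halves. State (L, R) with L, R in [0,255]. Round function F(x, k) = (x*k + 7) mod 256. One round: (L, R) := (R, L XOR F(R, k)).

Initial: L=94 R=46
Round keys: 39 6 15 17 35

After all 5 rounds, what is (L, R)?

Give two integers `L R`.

Answer: 217 93

Derivation:
Round 1 (k=39): L=46 R=87
Round 2 (k=6): L=87 R=63
Round 3 (k=15): L=63 R=239
Round 4 (k=17): L=239 R=217
Round 5 (k=35): L=217 R=93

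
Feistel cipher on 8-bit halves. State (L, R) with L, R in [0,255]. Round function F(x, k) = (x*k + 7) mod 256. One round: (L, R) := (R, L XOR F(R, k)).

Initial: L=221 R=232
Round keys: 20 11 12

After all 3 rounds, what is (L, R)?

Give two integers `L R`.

Answer: 45 217

Derivation:
Round 1 (k=20): L=232 R=250
Round 2 (k=11): L=250 R=45
Round 3 (k=12): L=45 R=217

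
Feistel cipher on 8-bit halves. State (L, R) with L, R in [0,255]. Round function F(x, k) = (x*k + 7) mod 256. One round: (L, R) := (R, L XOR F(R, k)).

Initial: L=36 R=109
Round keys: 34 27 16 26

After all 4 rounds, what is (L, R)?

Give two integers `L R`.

Round 1 (k=34): L=109 R=165
Round 2 (k=27): L=165 R=3
Round 3 (k=16): L=3 R=146
Round 4 (k=26): L=146 R=216

Answer: 146 216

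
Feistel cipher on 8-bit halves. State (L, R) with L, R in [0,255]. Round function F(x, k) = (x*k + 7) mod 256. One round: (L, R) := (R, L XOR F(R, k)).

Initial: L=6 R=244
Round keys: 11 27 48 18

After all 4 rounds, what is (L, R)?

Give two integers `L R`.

Answer: 98 17

Derivation:
Round 1 (k=11): L=244 R=133
Round 2 (k=27): L=133 R=250
Round 3 (k=48): L=250 R=98
Round 4 (k=18): L=98 R=17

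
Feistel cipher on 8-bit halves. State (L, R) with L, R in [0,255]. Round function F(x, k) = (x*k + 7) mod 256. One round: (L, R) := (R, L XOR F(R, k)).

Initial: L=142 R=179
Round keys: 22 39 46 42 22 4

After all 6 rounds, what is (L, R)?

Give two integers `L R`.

Round 1 (k=22): L=179 R=231
Round 2 (k=39): L=231 R=139
Round 3 (k=46): L=139 R=230
Round 4 (k=42): L=230 R=72
Round 5 (k=22): L=72 R=209
Round 6 (k=4): L=209 R=3

Answer: 209 3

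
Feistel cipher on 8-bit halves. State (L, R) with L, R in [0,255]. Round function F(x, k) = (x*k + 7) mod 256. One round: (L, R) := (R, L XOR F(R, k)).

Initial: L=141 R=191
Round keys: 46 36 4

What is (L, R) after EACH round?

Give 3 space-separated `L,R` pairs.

Answer: 191,212 212,104 104,115

Derivation:
Round 1 (k=46): L=191 R=212
Round 2 (k=36): L=212 R=104
Round 3 (k=4): L=104 R=115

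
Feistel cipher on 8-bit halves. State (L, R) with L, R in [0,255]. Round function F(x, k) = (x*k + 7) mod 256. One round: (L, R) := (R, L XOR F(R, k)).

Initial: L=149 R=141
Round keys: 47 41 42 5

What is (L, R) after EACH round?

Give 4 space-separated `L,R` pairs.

Answer: 141,127 127,211 211,218 218,154

Derivation:
Round 1 (k=47): L=141 R=127
Round 2 (k=41): L=127 R=211
Round 3 (k=42): L=211 R=218
Round 4 (k=5): L=218 R=154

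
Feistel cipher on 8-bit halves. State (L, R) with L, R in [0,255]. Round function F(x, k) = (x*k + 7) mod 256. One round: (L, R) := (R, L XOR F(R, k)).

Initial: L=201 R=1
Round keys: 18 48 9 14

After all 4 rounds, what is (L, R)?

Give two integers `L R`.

Answer: 237 251

Derivation:
Round 1 (k=18): L=1 R=208
Round 2 (k=48): L=208 R=6
Round 3 (k=9): L=6 R=237
Round 4 (k=14): L=237 R=251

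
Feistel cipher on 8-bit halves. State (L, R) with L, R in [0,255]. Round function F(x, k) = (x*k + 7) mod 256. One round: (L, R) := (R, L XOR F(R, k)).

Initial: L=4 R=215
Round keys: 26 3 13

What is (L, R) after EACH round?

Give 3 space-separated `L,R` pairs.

Round 1 (k=26): L=215 R=217
Round 2 (k=3): L=217 R=69
Round 3 (k=13): L=69 R=81

Answer: 215,217 217,69 69,81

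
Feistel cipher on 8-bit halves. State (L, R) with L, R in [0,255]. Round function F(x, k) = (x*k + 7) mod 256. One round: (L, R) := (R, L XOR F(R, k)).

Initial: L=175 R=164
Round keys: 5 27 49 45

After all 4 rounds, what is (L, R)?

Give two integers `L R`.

Round 1 (k=5): L=164 R=148
Round 2 (k=27): L=148 R=7
Round 3 (k=49): L=7 R=202
Round 4 (k=45): L=202 R=142

Answer: 202 142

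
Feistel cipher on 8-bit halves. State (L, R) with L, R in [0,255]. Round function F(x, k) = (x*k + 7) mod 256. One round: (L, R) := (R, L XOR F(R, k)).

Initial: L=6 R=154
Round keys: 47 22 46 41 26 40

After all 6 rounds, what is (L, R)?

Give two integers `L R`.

Round 1 (k=47): L=154 R=75
Round 2 (k=22): L=75 R=227
Round 3 (k=46): L=227 R=154
Round 4 (k=41): L=154 R=82
Round 5 (k=26): L=82 R=193
Round 6 (k=40): L=193 R=125

Answer: 193 125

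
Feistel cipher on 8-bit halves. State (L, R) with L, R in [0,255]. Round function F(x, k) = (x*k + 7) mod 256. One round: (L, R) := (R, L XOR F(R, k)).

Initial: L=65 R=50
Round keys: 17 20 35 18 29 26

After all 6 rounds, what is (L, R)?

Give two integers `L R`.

Round 1 (k=17): L=50 R=24
Round 2 (k=20): L=24 R=213
Round 3 (k=35): L=213 R=62
Round 4 (k=18): L=62 R=182
Round 5 (k=29): L=182 R=155
Round 6 (k=26): L=155 R=115

Answer: 155 115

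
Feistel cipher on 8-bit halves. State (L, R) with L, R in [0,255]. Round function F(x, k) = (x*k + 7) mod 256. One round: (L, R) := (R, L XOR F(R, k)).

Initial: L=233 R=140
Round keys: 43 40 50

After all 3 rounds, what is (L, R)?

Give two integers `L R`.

Round 1 (k=43): L=140 R=98
Round 2 (k=40): L=98 R=219
Round 3 (k=50): L=219 R=175

Answer: 219 175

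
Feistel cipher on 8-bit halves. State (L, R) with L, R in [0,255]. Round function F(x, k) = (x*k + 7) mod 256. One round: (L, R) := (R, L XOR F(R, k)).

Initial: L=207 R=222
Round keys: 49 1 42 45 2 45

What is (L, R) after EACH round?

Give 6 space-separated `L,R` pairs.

Round 1 (k=49): L=222 R=74
Round 2 (k=1): L=74 R=143
Round 3 (k=42): L=143 R=55
Round 4 (k=45): L=55 R=61
Round 5 (k=2): L=61 R=182
Round 6 (k=45): L=182 R=56

Answer: 222,74 74,143 143,55 55,61 61,182 182,56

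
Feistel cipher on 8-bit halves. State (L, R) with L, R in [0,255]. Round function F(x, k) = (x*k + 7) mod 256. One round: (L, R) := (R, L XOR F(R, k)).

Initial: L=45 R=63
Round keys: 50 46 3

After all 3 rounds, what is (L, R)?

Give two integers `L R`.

Round 1 (k=50): L=63 R=120
Round 2 (k=46): L=120 R=168
Round 3 (k=3): L=168 R=135

Answer: 168 135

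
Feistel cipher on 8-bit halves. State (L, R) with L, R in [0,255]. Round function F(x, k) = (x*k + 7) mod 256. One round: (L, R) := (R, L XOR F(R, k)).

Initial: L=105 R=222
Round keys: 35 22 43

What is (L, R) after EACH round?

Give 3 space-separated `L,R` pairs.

Answer: 222,8 8,105 105,162

Derivation:
Round 1 (k=35): L=222 R=8
Round 2 (k=22): L=8 R=105
Round 3 (k=43): L=105 R=162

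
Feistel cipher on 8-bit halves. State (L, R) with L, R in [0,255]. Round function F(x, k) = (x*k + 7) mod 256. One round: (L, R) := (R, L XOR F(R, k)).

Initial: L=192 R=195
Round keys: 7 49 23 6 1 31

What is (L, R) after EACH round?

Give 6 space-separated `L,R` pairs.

Answer: 195,156 156,32 32,123 123,201 201,171 171,117

Derivation:
Round 1 (k=7): L=195 R=156
Round 2 (k=49): L=156 R=32
Round 3 (k=23): L=32 R=123
Round 4 (k=6): L=123 R=201
Round 5 (k=1): L=201 R=171
Round 6 (k=31): L=171 R=117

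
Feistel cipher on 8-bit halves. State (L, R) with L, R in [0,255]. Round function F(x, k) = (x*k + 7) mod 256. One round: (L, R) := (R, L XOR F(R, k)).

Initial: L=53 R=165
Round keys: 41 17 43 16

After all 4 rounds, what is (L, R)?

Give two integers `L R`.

Answer: 199 138

Derivation:
Round 1 (k=41): L=165 R=65
Round 2 (k=17): L=65 R=253
Round 3 (k=43): L=253 R=199
Round 4 (k=16): L=199 R=138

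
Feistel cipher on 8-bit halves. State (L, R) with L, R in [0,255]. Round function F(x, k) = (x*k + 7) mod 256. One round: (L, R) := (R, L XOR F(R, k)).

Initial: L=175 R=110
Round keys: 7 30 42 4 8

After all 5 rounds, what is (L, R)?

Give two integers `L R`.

Answer: 150 104

Derivation:
Round 1 (k=7): L=110 R=166
Round 2 (k=30): L=166 R=21
Round 3 (k=42): L=21 R=223
Round 4 (k=4): L=223 R=150
Round 5 (k=8): L=150 R=104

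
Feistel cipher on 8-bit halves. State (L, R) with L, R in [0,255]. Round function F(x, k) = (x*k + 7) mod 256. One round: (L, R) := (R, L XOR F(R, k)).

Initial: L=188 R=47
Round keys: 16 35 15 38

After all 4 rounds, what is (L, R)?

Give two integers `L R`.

Answer: 91 238

Derivation:
Round 1 (k=16): L=47 R=75
Round 2 (k=35): L=75 R=103
Round 3 (k=15): L=103 R=91
Round 4 (k=38): L=91 R=238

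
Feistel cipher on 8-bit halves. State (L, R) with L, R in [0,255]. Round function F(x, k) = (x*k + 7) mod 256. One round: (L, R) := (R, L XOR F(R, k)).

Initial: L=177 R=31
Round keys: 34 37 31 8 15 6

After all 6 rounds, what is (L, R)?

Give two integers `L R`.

Answer: 235 194

Derivation:
Round 1 (k=34): L=31 R=148
Round 2 (k=37): L=148 R=116
Round 3 (k=31): L=116 R=135
Round 4 (k=8): L=135 R=75
Round 5 (k=15): L=75 R=235
Round 6 (k=6): L=235 R=194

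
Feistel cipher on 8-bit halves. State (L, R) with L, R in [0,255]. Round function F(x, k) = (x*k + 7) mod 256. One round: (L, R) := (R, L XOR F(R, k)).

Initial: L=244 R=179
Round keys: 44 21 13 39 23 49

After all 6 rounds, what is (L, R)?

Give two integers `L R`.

Answer: 193 109

Derivation:
Round 1 (k=44): L=179 R=63
Round 2 (k=21): L=63 R=129
Round 3 (k=13): L=129 R=171
Round 4 (k=39): L=171 R=149
Round 5 (k=23): L=149 R=193
Round 6 (k=49): L=193 R=109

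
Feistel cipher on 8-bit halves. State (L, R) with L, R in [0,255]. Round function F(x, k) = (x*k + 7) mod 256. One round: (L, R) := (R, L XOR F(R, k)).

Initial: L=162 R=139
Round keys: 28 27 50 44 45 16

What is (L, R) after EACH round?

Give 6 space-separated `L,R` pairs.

Answer: 139,153 153,161 161,224 224,38 38,85 85,113

Derivation:
Round 1 (k=28): L=139 R=153
Round 2 (k=27): L=153 R=161
Round 3 (k=50): L=161 R=224
Round 4 (k=44): L=224 R=38
Round 5 (k=45): L=38 R=85
Round 6 (k=16): L=85 R=113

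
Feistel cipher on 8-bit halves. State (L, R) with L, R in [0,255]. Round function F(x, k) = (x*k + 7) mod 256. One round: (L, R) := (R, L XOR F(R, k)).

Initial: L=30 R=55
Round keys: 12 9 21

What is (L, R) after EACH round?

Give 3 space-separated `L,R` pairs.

Answer: 55,133 133,131 131,67

Derivation:
Round 1 (k=12): L=55 R=133
Round 2 (k=9): L=133 R=131
Round 3 (k=21): L=131 R=67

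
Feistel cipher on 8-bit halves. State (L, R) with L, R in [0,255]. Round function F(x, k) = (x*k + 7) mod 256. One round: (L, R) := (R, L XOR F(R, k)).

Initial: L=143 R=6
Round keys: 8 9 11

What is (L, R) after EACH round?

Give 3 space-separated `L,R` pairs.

Round 1 (k=8): L=6 R=184
Round 2 (k=9): L=184 R=121
Round 3 (k=11): L=121 R=130

Answer: 6,184 184,121 121,130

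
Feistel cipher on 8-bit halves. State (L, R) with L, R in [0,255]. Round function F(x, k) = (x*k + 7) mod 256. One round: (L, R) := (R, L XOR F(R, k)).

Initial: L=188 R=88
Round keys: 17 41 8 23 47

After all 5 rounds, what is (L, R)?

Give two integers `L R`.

Answer: 137 154

Derivation:
Round 1 (k=17): L=88 R=99
Round 2 (k=41): L=99 R=186
Round 3 (k=8): L=186 R=180
Round 4 (k=23): L=180 R=137
Round 5 (k=47): L=137 R=154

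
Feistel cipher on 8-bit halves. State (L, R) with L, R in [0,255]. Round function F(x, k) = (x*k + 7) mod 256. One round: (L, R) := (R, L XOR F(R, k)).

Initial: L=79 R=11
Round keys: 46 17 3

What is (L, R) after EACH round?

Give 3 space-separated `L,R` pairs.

Answer: 11,78 78,62 62,143

Derivation:
Round 1 (k=46): L=11 R=78
Round 2 (k=17): L=78 R=62
Round 3 (k=3): L=62 R=143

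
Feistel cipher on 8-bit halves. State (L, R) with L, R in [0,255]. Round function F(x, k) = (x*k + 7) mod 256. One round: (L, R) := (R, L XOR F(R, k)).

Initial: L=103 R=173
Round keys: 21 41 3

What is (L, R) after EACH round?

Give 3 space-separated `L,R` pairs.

Round 1 (k=21): L=173 R=95
Round 2 (k=41): L=95 R=147
Round 3 (k=3): L=147 R=159

Answer: 173,95 95,147 147,159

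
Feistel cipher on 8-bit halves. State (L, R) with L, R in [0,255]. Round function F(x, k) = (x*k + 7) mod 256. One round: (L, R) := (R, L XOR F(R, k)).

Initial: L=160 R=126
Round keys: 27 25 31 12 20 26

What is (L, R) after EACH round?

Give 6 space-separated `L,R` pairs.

Round 1 (k=27): L=126 R=241
Round 2 (k=25): L=241 R=238
Round 3 (k=31): L=238 R=40
Round 4 (k=12): L=40 R=9
Round 5 (k=20): L=9 R=147
Round 6 (k=26): L=147 R=252

Answer: 126,241 241,238 238,40 40,9 9,147 147,252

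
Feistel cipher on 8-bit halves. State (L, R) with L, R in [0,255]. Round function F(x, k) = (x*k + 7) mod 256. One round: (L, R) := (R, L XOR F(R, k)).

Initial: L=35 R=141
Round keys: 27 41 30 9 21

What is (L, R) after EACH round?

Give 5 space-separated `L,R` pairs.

Round 1 (k=27): L=141 R=197
Round 2 (k=41): L=197 R=25
Round 3 (k=30): L=25 R=48
Round 4 (k=9): L=48 R=174
Round 5 (k=21): L=174 R=125

Answer: 141,197 197,25 25,48 48,174 174,125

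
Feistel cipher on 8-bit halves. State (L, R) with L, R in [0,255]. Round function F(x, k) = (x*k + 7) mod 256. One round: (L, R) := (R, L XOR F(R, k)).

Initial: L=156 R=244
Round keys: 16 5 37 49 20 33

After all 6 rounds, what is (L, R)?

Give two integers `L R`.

Round 1 (k=16): L=244 R=219
Round 2 (k=5): L=219 R=186
Round 3 (k=37): L=186 R=50
Round 4 (k=49): L=50 R=35
Round 5 (k=20): L=35 R=241
Round 6 (k=33): L=241 R=59

Answer: 241 59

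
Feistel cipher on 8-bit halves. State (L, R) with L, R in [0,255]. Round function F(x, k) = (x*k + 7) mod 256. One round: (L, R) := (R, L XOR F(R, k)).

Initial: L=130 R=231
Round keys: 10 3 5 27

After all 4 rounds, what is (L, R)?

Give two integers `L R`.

Round 1 (k=10): L=231 R=143
Round 2 (k=3): L=143 R=83
Round 3 (k=5): L=83 R=41
Round 4 (k=27): L=41 R=9

Answer: 41 9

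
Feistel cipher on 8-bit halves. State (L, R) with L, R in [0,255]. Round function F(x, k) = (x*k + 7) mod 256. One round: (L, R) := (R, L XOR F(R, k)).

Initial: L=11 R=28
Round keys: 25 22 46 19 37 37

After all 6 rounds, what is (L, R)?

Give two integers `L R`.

Answer: 45 17

Derivation:
Round 1 (k=25): L=28 R=200
Round 2 (k=22): L=200 R=43
Round 3 (k=46): L=43 R=9
Round 4 (k=19): L=9 R=153
Round 5 (k=37): L=153 R=45
Round 6 (k=37): L=45 R=17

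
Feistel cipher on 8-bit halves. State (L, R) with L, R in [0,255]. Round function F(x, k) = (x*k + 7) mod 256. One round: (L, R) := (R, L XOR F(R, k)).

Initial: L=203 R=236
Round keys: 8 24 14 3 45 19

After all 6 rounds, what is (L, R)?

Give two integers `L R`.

Answer: 69 67

Derivation:
Round 1 (k=8): L=236 R=172
Round 2 (k=24): L=172 R=203
Round 3 (k=14): L=203 R=141
Round 4 (k=3): L=141 R=101
Round 5 (k=45): L=101 R=69
Round 6 (k=19): L=69 R=67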